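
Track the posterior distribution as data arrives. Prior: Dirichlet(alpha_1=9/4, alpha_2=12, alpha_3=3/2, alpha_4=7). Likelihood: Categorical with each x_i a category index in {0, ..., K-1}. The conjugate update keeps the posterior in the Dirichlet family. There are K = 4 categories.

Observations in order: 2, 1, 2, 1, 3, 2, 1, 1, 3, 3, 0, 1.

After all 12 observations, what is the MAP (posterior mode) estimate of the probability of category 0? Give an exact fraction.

obs 1: x=2 → posterior Dirichlet(9/4, 12, 5/2, 7)
obs 2: x=1 → posterior Dirichlet(9/4, 13, 5/2, 7)
obs 3: x=2 → posterior Dirichlet(9/4, 13, 7/2, 7)
obs 4: x=1 → posterior Dirichlet(9/4, 14, 7/2, 7)
obs 5: x=3 → posterior Dirichlet(9/4, 14, 7/2, 8)
obs 6: x=2 → posterior Dirichlet(9/4, 14, 9/2, 8)
obs 7: x=1 → posterior Dirichlet(9/4, 15, 9/2, 8)
obs 8: x=1 → posterior Dirichlet(9/4, 16, 9/2, 8)
obs 9: x=3 → posterior Dirichlet(9/4, 16, 9/2, 9)
obs 10: x=3 → posterior Dirichlet(9/4, 16, 9/2, 10)
obs 11: x=0 → posterior Dirichlet(13/4, 16, 9/2, 10)
obs 12: x=1 → posterior Dirichlet(13/4, 17, 9/2, 10)

3/41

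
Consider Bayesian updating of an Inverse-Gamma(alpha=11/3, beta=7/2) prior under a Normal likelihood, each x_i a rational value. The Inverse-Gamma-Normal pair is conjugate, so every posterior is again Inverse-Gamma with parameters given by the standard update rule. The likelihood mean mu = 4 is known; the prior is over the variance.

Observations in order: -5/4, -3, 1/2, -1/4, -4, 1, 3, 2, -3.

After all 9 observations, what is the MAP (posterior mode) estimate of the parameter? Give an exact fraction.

5781/440

obs 1: x=-5/4 → posterior Inverse-Gamma(25/6, 553/32)
obs 2: x=-3 → posterior Inverse-Gamma(14/3, 1337/32)
obs 3: x=1/2 → posterior Inverse-Gamma(31/6, 1533/32)
obs 4: x=-1/4 → posterior Inverse-Gamma(17/3, 911/16)
obs 5: x=-4 → posterior Inverse-Gamma(37/6, 1423/16)
obs 6: x=1 → posterior Inverse-Gamma(20/3, 1495/16)
obs 7: x=3 → posterior Inverse-Gamma(43/6, 1503/16)
obs 8: x=2 → posterior Inverse-Gamma(23/3, 1535/16)
obs 9: x=-3 → posterior Inverse-Gamma(49/6, 1927/16)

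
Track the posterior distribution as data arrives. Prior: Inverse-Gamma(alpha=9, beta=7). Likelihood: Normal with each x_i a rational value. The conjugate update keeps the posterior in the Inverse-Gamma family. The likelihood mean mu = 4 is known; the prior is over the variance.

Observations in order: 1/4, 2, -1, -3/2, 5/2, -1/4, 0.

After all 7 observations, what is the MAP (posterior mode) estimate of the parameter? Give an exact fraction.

989/216

obs 1: x=1/4 → posterior Inverse-Gamma(19/2, 449/32)
obs 2: x=2 → posterior Inverse-Gamma(10, 513/32)
obs 3: x=-1 → posterior Inverse-Gamma(21/2, 913/32)
obs 4: x=-3/2 → posterior Inverse-Gamma(11, 1397/32)
obs 5: x=5/2 → posterior Inverse-Gamma(23/2, 1433/32)
obs 6: x=-1/4 → posterior Inverse-Gamma(12, 861/16)
obs 7: x=0 → posterior Inverse-Gamma(25/2, 989/16)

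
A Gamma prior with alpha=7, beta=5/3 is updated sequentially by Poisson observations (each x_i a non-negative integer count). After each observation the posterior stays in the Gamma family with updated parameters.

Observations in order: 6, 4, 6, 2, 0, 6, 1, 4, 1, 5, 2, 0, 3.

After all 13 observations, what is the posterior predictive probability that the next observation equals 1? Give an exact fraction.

obs 1: x=6 → posterior Gamma(13, 8/3)
obs 2: x=4 → posterior Gamma(17, 11/3)
obs 3: x=6 → posterior Gamma(23, 14/3)
obs 4: x=2 → posterior Gamma(25, 17/3)
obs 5: x=0 → posterior Gamma(25, 20/3)
obs 6: x=6 → posterior Gamma(31, 23/3)
obs 7: x=1 → posterior Gamma(32, 26/3)
obs 8: x=4 → posterior Gamma(36, 29/3)
obs 9: x=1 → posterior Gamma(37, 32/3)
obs 10: x=5 → posterior Gamma(42, 35/3)
obs 11: x=2 → posterior Gamma(44, 38/3)
obs 12: x=0 → posterior Gamma(44, 41/3)
obs 13: x=3 → posterior Gamma(47, 44/3)

524079352158561020429139583835219040620564229582514299926310620543625191227392/3877924263464448622666648186154330754898344901344205917642325627886496385062863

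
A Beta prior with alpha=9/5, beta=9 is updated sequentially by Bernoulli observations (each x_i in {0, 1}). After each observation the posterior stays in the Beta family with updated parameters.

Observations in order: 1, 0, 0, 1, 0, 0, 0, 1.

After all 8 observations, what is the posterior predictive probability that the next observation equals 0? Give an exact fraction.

35/47

obs 1: x=1 → posterior Beta(14/5, 9)
obs 2: x=0 → posterior Beta(14/5, 10)
obs 3: x=0 → posterior Beta(14/5, 11)
obs 4: x=1 → posterior Beta(19/5, 11)
obs 5: x=0 → posterior Beta(19/5, 12)
obs 6: x=0 → posterior Beta(19/5, 13)
obs 7: x=0 → posterior Beta(19/5, 14)
obs 8: x=1 → posterior Beta(24/5, 14)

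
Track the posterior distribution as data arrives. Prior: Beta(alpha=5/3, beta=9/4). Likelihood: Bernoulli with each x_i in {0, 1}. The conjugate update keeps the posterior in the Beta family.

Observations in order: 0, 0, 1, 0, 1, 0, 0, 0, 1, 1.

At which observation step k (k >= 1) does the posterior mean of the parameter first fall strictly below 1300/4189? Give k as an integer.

k = 2

obs 1: x=0 → posterior Beta(5/3, 13/4)
obs 2: x=0 → posterior Beta(5/3, 17/4)
obs 3: x=1 → posterior Beta(8/3, 17/4)
obs 4: x=0 → posterior Beta(8/3, 21/4)
obs 5: x=1 → posterior Beta(11/3, 21/4)
obs 6: x=0 → posterior Beta(11/3, 25/4)
obs 7: x=0 → posterior Beta(11/3, 29/4)
obs 8: x=0 → posterior Beta(11/3, 33/4)
obs 9: x=1 → posterior Beta(14/3, 33/4)
obs 10: x=1 → posterior Beta(17/3, 33/4)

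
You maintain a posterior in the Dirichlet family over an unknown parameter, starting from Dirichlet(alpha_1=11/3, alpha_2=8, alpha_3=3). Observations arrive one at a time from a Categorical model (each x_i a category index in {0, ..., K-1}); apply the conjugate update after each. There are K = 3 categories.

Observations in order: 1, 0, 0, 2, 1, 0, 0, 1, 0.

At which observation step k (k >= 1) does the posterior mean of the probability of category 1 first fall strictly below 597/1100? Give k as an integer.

obs 1: x=1 → posterior Dirichlet(11/3, 9, 3)
obs 2: x=0 → posterior Dirichlet(14/3, 9, 3)
obs 3: x=0 → posterior Dirichlet(17/3, 9, 3)
obs 4: x=2 → posterior Dirichlet(17/3, 9, 4)
obs 5: x=1 → posterior Dirichlet(17/3, 10, 4)
obs 6: x=0 → posterior Dirichlet(20/3, 10, 4)
obs 7: x=0 → posterior Dirichlet(23/3, 10, 4)
obs 8: x=1 → posterior Dirichlet(23/3, 11, 4)
obs 9: x=0 → posterior Dirichlet(26/3, 11, 4)

k = 2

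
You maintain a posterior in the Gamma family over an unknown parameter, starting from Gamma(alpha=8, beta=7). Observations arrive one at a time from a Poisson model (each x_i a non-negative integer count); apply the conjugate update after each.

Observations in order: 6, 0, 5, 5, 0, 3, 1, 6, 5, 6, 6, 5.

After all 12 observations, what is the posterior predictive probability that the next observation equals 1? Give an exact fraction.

obs 1: x=6 → posterior Gamma(14, 8)
obs 2: x=0 → posterior Gamma(14, 9)
obs 3: x=5 → posterior Gamma(19, 10)
obs 4: x=5 → posterior Gamma(24, 11)
obs 5: x=0 → posterior Gamma(24, 12)
obs 6: x=3 → posterior Gamma(27, 13)
obs 7: x=1 → posterior Gamma(28, 14)
obs 8: x=6 → posterior Gamma(34, 15)
obs 9: x=5 → posterior Gamma(39, 16)
obs 10: x=6 → posterior Gamma(45, 17)
obs 11: x=6 → posterior Gamma(51, 18)
obs 12: x=5 → posterior Gamma(56, 19)

2852986347210368801931230553838941073925125226278719470892551841266384167/18014398509481984000000000000000000000000000000000000000000000000000000000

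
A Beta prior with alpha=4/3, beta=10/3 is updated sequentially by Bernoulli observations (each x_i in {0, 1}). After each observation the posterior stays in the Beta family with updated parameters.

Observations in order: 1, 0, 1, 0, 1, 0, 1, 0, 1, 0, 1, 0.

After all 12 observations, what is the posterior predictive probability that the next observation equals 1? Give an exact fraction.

obs 1: x=1 → posterior Beta(7/3, 10/3)
obs 2: x=0 → posterior Beta(7/3, 13/3)
obs 3: x=1 → posterior Beta(10/3, 13/3)
obs 4: x=0 → posterior Beta(10/3, 16/3)
obs 5: x=1 → posterior Beta(13/3, 16/3)
obs 6: x=0 → posterior Beta(13/3, 19/3)
obs 7: x=1 → posterior Beta(16/3, 19/3)
obs 8: x=0 → posterior Beta(16/3, 22/3)
obs 9: x=1 → posterior Beta(19/3, 22/3)
obs 10: x=0 → posterior Beta(19/3, 25/3)
obs 11: x=1 → posterior Beta(22/3, 25/3)
obs 12: x=0 → posterior Beta(22/3, 28/3)

11/25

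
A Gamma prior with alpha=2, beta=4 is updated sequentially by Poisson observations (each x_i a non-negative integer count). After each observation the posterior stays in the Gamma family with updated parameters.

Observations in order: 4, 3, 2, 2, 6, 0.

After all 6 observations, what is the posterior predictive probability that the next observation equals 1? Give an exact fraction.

190000000000000000000/672749994932560009201

obs 1: x=4 → posterior Gamma(6, 5)
obs 2: x=3 → posterior Gamma(9, 6)
obs 3: x=2 → posterior Gamma(11, 7)
obs 4: x=2 → posterior Gamma(13, 8)
obs 5: x=6 → posterior Gamma(19, 9)
obs 6: x=0 → posterior Gamma(19, 10)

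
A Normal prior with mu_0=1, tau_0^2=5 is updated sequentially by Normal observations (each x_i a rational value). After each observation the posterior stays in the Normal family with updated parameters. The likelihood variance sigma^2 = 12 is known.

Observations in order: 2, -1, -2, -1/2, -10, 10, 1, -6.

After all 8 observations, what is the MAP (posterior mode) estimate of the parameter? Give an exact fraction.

-41/104

obs 1: x=2 → posterior Normal(22/17, 60/17)
obs 2: x=-1 → posterior Normal(17/22, 30/11)
obs 3: x=-2 → posterior Normal(7/27, 20/9)
obs 4: x=-1/2 → posterior Normal(9/64, 15/8)
obs 5: x=-10 → posterior Normal(-91/74, 60/37)
obs 6: x=10 → posterior Normal(3/28, 10/7)
obs 7: x=1 → posterior Normal(19/94, 60/47)
obs 8: x=-6 → posterior Normal(-41/104, 15/13)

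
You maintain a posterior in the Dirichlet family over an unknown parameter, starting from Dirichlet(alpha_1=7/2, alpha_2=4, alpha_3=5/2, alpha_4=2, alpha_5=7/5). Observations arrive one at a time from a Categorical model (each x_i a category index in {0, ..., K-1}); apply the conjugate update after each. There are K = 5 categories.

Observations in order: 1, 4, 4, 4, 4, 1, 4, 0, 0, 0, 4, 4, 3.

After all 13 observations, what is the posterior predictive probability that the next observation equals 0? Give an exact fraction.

obs 1: x=1 → posterior Dirichlet(7/2, 5, 5/2, 2, 7/5)
obs 2: x=4 → posterior Dirichlet(7/2, 5, 5/2, 2, 12/5)
obs 3: x=4 → posterior Dirichlet(7/2, 5, 5/2, 2, 17/5)
obs 4: x=4 → posterior Dirichlet(7/2, 5, 5/2, 2, 22/5)
obs 5: x=4 → posterior Dirichlet(7/2, 5, 5/2, 2, 27/5)
obs 6: x=1 → posterior Dirichlet(7/2, 6, 5/2, 2, 27/5)
obs 7: x=4 → posterior Dirichlet(7/2, 6, 5/2, 2, 32/5)
obs 8: x=0 → posterior Dirichlet(9/2, 6, 5/2, 2, 32/5)
obs 9: x=0 → posterior Dirichlet(11/2, 6, 5/2, 2, 32/5)
obs 10: x=0 → posterior Dirichlet(13/2, 6, 5/2, 2, 32/5)
obs 11: x=4 → posterior Dirichlet(13/2, 6, 5/2, 2, 37/5)
obs 12: x=4 → posterior Dirichlet(13/2, 6, 5/2, 2, 42/5)
obs 13: x=3 → posterior Dirichlet(13/2, 6, 5/2, 3, 42/5)

65/264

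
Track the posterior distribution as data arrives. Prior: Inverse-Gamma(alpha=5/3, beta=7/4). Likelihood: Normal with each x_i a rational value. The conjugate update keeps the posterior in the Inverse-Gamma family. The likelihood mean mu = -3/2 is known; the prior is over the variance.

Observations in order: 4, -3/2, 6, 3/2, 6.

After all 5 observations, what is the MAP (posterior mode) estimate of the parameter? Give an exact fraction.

obs 1: x=4 → posterior Inverse-Gamma(13/6, 135/8)
obs 2: x=-3/2 → posterior Inverse-Gamma(8/3, 135/8)
obs 3: x=6 → posterior Inverse-Gamma(19/6, 45)
obs 4: x=3/2 → posterior Inverse-Gamma(11/3, 99/2)
obs 5: x=6 → posterior Inverse-Gamma(25/6, 621/8)

1863/124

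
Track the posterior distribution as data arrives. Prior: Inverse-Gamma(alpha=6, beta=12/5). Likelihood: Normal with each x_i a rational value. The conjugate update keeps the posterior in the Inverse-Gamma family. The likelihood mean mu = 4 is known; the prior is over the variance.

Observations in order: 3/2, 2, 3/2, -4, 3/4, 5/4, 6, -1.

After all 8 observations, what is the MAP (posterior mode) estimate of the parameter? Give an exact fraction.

obs 1: x=3/2 → posterior Inverse-Gamma(13/2, 221/40)
obs 2: x=2 → posterior Inverse-Gamma(7, 301/40)
obs 3: x=3/2 → posterior Inverse-Gamma(15/2, 213/20)
obs 4: x=-4 → posterior Inverse-Gamma(8, 853/20)
obs 5: x=3/4 → posterior Inverse-Gamma(17/2, 7669/160)
obs 6: x=5/4 → posterior Inverse-Gamma(9, 4137/80)
obs 7: x=6 → posterior Inverse-Gamma(19/2, 4297/80)
obs 8: x=-1 → posterior Inverse-Gamma(10, 5297/80)

5297/880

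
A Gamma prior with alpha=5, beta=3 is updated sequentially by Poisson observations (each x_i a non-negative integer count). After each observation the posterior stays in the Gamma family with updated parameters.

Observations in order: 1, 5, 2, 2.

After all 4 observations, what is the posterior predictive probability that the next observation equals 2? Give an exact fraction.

71213422649145/281474976710656

obs 1: x=1 → posterior Gamma(6, 4)
obs 2: x=5 → posterior Gamma(11, 5)
obs 3: x=2 → posterior Gamma(13, 6)
obs 4: x=2 → posterior Gamma(15, 7)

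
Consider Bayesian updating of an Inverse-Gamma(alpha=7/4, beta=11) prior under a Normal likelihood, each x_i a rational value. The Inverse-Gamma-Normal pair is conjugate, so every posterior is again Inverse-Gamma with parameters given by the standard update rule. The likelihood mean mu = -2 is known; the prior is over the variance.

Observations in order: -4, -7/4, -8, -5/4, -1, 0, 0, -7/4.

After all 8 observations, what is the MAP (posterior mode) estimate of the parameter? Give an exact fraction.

1147/216

obs 1: x=-4 → posterior Inverse-Gamma(9/4, 13)
obs 2: x=-7/4 → posterior Inverse-Gamma(11/4, 417/32)
obs 3: x=-8 → posterior Inverse-Gamma(13/4, 993/32)
obs 4: x=-5/4 → posterior Inverse-Gamma(15/4, 501/16)
obs 5: x=-1 → posterior Inverse-Gamma(17/4, 509/16)
obs 6: x=0 → posterior Inverse-Gamma(19/4, 541/16)
obs 7: x=0 → posterior Inverse-Gamma(21/4, 573/16)
obs 8: x=-7/4 → posterior Inverse-Gamma(23/4, 1147/32)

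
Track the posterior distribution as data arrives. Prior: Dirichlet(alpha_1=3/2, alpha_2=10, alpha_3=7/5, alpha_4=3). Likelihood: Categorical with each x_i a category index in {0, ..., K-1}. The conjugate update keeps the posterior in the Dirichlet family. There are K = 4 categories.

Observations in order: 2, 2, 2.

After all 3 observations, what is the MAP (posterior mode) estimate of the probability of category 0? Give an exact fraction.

5/149

obs 1: x=2 → posterior Dirichlet(3/2, 10, 12/5, 3)
obs 2: x=2 → posterior Dirichlet(3/2, 10, 17/5, 3)
obs 3: x=2 → posterior Dirichlet(3/2, 10, 22/5, 3)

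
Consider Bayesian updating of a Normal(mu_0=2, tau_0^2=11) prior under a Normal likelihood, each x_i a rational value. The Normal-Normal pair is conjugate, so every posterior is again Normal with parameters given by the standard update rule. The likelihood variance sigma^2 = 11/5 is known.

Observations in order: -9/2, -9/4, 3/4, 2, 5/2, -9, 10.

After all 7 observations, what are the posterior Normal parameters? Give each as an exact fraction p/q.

mu_0=-1/72, tau_0^2=11/36

obs 1: x=-9/2 → posterior Normal(-41/12, 11/6)
obs 2: x=-9/4 → posterior Normal(-127/44, 1)
obs 3: x=3/4 → posterior Normal(-7/4, 11/16)
obs 4: x=2 → posterior Normal(-6/7, 11/21)
obs 5: x=5/2 → posterior Normal(-11/52, 11/26)
obs 6: x=-9 → posterior Normal(-101/62, 11/31)
obs 7: x=10 → posterior Normal(-1/72, 11/36)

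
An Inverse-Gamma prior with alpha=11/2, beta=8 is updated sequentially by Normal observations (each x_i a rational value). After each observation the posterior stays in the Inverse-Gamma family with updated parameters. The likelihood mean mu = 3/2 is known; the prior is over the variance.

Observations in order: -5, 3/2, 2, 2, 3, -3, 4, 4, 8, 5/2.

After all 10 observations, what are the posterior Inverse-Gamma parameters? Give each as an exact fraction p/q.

alpha=21/2, beta=137/2

obs 1: x=-5 → posterior Inverse-Gamma(6, 233/8)
obs 2: x=3/2 → posterior Inverse-Gamma(13/2, 233/8)
obs 3: x=2 → posterior Inverse-Gamma(7, 117/4)
obs 4: x=2 → posterior Inverse-Gamma(15/2, 235/8)
obs 5: x=3 → posterior Inverse-Gamma(8, 61/2)
obs 6: x=-3 → posterior Inverse-Gamma(17/2, 325/8)
obs 7: x=4 → posterior Inverse-Gamma(9, 175/4)
obs 8: x=4 → posterior Inverse-Gamma(19/2, 375/8)
obs 9: x=8 → posterior Inverse-Gamma(10, 68)
obs 10: x=5/2 → posterior Inverse-Gamma(21/2, 137/2)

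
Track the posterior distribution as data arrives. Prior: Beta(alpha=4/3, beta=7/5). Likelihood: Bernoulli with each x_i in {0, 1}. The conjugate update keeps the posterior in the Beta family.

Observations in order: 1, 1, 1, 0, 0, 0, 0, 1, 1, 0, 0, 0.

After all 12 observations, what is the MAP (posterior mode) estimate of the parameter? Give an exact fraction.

obs 1: x=1 → posterior Beta(7/3, 7/5)
obs 2: x=1 → posterior Beta(10/3, 7/5)
obs 3: x=1 → posterior Beta(13/3, 7/5)
obs 4: x=0 → posterior Beta(13/3, 12/5)
obs 5: x=0 → posterior Beta(13/3, 17/5)
obs 6: x=0 → posterior Beta(13/3, 22/5)
obs 7: x=0 → posterior Beta(13/3, 27/5)
obs 8: x=1 → posterior Beta(16/3, 27/5)
obs 9: x=1 → posterior Beta(19/3, 27/5)
obs 10: x=0 → posterior Beta(19/3, 32/5)
obs 11: x=0 → posterior Beta(19/3, 37/5)
obs 12: x=0 → posterior Beta(19/3, 42/5)

80/191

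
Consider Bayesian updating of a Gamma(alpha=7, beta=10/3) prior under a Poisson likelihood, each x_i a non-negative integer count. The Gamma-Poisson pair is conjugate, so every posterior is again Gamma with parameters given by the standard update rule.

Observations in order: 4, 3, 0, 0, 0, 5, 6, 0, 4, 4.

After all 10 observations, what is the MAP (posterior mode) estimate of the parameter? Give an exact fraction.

obs 1: x=4 → posterior Gamma(11, 13/3)
obs 2: x=3 → posterior Gamma(14, 16/3)
obs 3: x=0 → posterior Gamma(14, 19/3)
obs 4: x=0 → posterior Gamma(14, 22/3)
obs 5: x=0 → posterior Gamma(14, 25/3)
obs 6: x=5 → posterior Gamma(19, 28/3)
obs 7: x=6 → posterior Gamma(25, 31/3)
obs 8: x=0 → posterior Gamma(25, 34/3)
obs 9: x=4 → posterior Gamma(29, 37/3)
obs 10: x=4 → posterior Gamma(33, 40/3)

12/5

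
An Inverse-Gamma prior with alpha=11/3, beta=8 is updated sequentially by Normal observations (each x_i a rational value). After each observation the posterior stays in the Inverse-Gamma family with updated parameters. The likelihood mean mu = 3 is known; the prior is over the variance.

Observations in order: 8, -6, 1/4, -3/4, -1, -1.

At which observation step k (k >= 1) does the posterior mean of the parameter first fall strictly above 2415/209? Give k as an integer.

k = 2

obs 1: x=8 → posterior Inverse-Gamma(25/6, 41/2)
obs 2: x=-6 → posterior Inverse-Gamma(14/3, 61)
obs 3: x=1/4 → posterior Inverse-Gamma(31/6, 2073/32)
obs 4: x=-3/4 → posterior Inverse-Gamma(17/3, 1149/16)
obs 5: x=-1 → posterior Inverse-Gamma(37/6, 1277/16)
obs 6: x=-1 → posterior Inverse-Gamma(20/3, 1405/16)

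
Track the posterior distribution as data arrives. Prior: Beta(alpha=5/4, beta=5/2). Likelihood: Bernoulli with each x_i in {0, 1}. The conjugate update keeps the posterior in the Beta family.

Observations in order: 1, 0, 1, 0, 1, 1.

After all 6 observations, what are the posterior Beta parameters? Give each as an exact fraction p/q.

alpha=21/4, beta=9/2

obs 1: x=1 → posterior Beta(9/4, 5/2)
obs 2: x=0 → posterior Beta(9/4, 7/2)
obs 3: x=1 → posterior Beta(13/4, 7/2)
obs 4: x=0 → posterior Beta(13/4, 9/2)
obs 5: x=1 → posterior Beta(17/4, 9/2)
obs 6: x=1 → posterior Beta(21/4, 9/2)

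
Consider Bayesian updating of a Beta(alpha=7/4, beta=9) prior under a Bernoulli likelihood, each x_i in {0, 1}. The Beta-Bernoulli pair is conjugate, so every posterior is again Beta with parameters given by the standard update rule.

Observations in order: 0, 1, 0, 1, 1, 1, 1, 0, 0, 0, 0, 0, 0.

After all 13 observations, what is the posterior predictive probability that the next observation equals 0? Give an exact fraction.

68/95

obs 1: x=0 → posterior Beta(7/4, 10)
obs 2: x=1 → posterior Beta(11/4, 10)
obs 3: x=0 → posterior Beta(11/4, 11)
obs 4: x=1 → posterior Beta(15/4, 11)
obs 5: x=1 → posterior Beta(19/4, 11)
obs 6: x=1 → posterior Beta(23/4, 11)
obs 7: x=1 → posterior Beta(27/4, 11)
obs 8: x=0 → posterior Beta(27/4, 12)
obs 9: x=0 → posterior Beta(27/4, 13)
obs 10: x=0 → posterior Beta(27/4, 14)
obs 11: x=0 → posterior Beta(27/4, 15)
obs 12: x=0 → posterior Beta(27/4, 16)
obs 13: x=0 → posterior Beta(27/4, 17)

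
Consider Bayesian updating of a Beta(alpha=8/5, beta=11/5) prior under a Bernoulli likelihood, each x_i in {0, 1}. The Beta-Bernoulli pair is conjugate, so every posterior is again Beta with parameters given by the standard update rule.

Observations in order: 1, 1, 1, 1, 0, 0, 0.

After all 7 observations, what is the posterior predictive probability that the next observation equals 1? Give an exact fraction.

14/27

obs 1: x=1 → posterior Beta(13/5, 11/5)
obs 2: x=1 → posterior Beta(18/5, 11/5)
obs 3: x=1 → posterior Beta(23/5, 11/5)
obs 4: x=1 → posterior Beta(28/5, 11/5)
obs 5: x=0 → posterior Beta(28/5, 16/5)
obs 6: x=0 → posterior Beta(28/5, 21/5)
obs 7: x=0 → posterior Beta(28/5, 26/5)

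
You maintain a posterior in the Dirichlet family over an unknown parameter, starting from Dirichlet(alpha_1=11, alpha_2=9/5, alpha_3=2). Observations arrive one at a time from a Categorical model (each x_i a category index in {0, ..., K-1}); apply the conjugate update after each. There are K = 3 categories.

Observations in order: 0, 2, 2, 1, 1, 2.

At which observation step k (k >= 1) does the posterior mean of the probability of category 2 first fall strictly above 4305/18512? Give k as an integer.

obs 1: x=0 → posterior Dirichlet(12, 9/5, 2)
obs 2: x=2 → posterior Dirichlet(12, 9/5, 3)
obs 3: x=2 → posterior Dirichlet(12, 9/5, 4)
obs 4: x=1 → posterior Dirichlet(12, 14/5, 4)
obs 5: x=1 → posterior Dirichlet(12, 19/5, 4)
obs 6: x=2 → posterior Dirichlet(12, 19/5, 5)

k = 6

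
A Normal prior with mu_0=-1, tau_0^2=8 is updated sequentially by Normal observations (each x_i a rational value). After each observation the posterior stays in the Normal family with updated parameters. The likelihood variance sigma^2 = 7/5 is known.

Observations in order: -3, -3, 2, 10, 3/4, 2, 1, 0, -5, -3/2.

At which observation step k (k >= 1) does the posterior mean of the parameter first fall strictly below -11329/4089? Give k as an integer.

obs 1: x=-3 → posterior Normal(-127/47, 56/47)
obs 2: x=-3 → posterior Normal(-247/87, 56/87)
obs 3: x=2 → posterior Normal(-167/127, 56/127)
obs 4: x=10 → posterior Normal(233/167, 56/167)
obs 5: x=3/4 → posterior Normal(263/207, 56/207)
obs 6: x=2 → posterior Normal(343/247, 56/247)
obs 7: x=1 → posterior Normal(383/287, 8/41)
obs 8: x=0 → posterior Normal(383/327, 56/327)
obs 9: x=-5 → posterior Normal(183/367, 56/367)
obs 10: x=-3/2 → posterior Normal(123/407, 56/407)

k = 2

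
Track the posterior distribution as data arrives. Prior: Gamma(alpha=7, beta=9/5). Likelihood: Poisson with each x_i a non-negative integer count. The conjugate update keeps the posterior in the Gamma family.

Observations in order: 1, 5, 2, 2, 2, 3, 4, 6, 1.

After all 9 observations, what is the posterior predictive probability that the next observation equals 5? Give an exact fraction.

2010147730386496696708895029866438732797700088512240895288934400000/19605433178555035636932926004810925806372816288704010479368499552521

obs 1: x=1 → posterior Gamma(8, 14/5)
obs 2: x=5 → posterior Gamma(13, 19/5)
obs 3: x=2 → posterior Gamma(15, 24/5)
obs 4: x=2 → posterior Gamma(17, 29/5)
obs 5: x=2 → posterior Gamma(19, 34/5)
obs 6: x=3 → posterior Gamma(22, 39/5)
obs 7: x=4 → posterior Gamma(26, 44/5)
obs 8: x=6 → posterior Gamma(32, 49/5)
obs 9: x=1 → posterior Gamma(33, 54/5)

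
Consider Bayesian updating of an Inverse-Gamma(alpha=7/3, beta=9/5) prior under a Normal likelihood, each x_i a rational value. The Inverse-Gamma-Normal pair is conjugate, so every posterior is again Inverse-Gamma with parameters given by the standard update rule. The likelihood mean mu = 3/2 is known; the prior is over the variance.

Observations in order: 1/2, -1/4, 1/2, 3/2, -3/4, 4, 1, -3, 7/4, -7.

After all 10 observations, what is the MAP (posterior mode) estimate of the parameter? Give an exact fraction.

obs 1: x=1/2 → posterior Inverse-Gamma(17/6, 23/10)
obs 2: x=-1/4 → posterior Inverse-Gamma(10/3, 613/160)
obs 3: x=1/2 → posterior Inverse-Gamma(23/6, 693/160)
obs 4: x=3/2 → posterior Inverse-Gamma(13/3, 693/160)
obs 5: x=-3/4 → posterior Inverse-Gamma(29/6, 549/80)
obs 6: x=4 → posterior Inverse-Gamma(16/3, 799/80)
obs 7: x=1 → posterior Inverse-Gamma(35/6, 809/80)
obs 8: x=-3 → posterior Inverse-Gamma(19/3, 1619/80)
obs 9: x=7/4 → posterior Inverse-Gamma(41/6, 3243/160)
obs 10: x=-7 → posterior Inverse-Gamma(22/3, 9023/160)

27069/4000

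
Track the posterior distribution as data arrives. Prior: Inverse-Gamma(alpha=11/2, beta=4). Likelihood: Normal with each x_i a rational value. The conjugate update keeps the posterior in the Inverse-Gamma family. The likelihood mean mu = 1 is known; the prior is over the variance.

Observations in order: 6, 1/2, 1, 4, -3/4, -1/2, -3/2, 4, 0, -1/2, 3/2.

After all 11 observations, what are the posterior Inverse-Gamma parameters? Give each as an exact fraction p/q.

alpha=11, beta=1061/32

obs 1: x=6 → posterior Inverse-Gamma(6, 33/2)
obs 2: x=1/2 → posterior Inverse-Gamma(13/2, 133/8)
obs 3: x=1 → posterior Inverse-Gamma(7, 133/8)
obs 4: x=4 → posterior Inverse-Gamma(15/2, 169/8)
obs 5: x=-3/4 → posterior Inverse-Gamma(8, 725/32)
obs 6: x=-1/2 → posterior Inverse-Gamma(17/2, 761/32)
obs 7: x=-3/2 → posterior Inverse-Gamma(9, 861/32)
obs 8: x=4 → posterior Inverse-Gamma(19/2, 1005/32)
obs 9: x=0 → posterior Inverse-Gamma(10, 1021/32)
obs 10: x=-1/2 → posterior Inverse-Gamma(21/2, 1057/32)
obs 11: x=3/2 → posterior Inverse-Gamma(11, 1061/32)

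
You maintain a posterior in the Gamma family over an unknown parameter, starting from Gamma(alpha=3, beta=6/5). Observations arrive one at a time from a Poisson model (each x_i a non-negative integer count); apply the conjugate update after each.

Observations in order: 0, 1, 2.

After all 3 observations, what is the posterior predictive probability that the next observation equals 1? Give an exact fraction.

obs 1: x=0 → posterior Gamma(3, 11/5)
obs 2: x=1 → posterior Gamma(4, 16/5)
obs 3: x=2 → posterior Gamma(6, 21/5)

1286491815/4015905088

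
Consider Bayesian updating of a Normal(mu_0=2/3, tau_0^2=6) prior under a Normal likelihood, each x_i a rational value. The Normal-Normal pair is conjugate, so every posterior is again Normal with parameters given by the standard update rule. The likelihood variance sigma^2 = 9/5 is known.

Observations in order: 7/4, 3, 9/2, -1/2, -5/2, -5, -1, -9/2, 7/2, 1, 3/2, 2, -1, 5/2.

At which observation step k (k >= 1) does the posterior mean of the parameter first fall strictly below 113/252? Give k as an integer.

obs 1: x=7/4 → posterior Normal(3/2, 18/13)
obs 2: x=3 → posterior Normal(99/46, 18/23)
obs 3: x=9/2 → posterior Normal(63/22, 6/11)
obs 4: x=-1/2 → posterior Normal(179/86, 18/43)
obs 5: x=-5/2 → posterior Normal(129/106, 18/53)
obs 6: x=-5 → posterior Normal(29/126, 2/7)
obs 7: x=-1 → posterior Normal(9/146, 18/73)
obs 8: x=-9/2 → posterior Normal(-81/166, 18/83)
obs 9: x=7/2 → posterior Normal(-11/186, 6/31)
obs 10: x=1 → posterior Normal(9/206, 18/103)
obs 11: x=3/2 → posterior Normal(39/226, 18/113)
obs 12: x=2 → posterior Normal(79/246, 6/41)
obs 13: x=-1 → posterior Normal(59/266, 18/133)
obs 14: x=5/2 → posterior Normal(109/286, 18/143)

k = 6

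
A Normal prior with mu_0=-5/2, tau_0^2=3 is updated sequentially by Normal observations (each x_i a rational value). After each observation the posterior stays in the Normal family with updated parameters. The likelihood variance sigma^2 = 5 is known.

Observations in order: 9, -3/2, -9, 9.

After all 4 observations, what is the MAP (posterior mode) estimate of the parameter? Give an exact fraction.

obs 1: x=9 → posterior Normal(29/16, 15/8)
obs 2: x=-3/2 → posterior Normal(10/11, 15/11)
obs 3: x=-9 → posterior Normal(-17/14, 15/14)
obs 4: x=9 → posterior Normal(10/17, 15/17)

10/17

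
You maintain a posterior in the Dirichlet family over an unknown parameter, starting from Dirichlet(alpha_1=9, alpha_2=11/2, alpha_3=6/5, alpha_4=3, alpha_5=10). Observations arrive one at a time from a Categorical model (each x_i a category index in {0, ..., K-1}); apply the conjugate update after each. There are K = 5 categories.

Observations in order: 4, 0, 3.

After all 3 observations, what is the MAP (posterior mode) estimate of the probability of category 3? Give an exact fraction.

obs 1: x=4 → posterior Dirichlet(9, 11/2, 6/5, 3, 11)
obs 2: x=0 → posterior Dirichlet(10, 11/2, 6/5, 3, 11)
obs 3: x=3 → posterior Dirichlet(10, 11/2, 6/5, 4, 11)

10/89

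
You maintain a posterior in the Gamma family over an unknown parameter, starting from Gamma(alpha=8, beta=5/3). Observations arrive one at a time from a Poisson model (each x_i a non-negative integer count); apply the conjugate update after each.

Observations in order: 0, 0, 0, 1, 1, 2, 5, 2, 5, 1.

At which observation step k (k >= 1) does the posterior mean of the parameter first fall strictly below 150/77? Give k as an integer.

k = 3

obs 1: x=0 → posterior Gamma(8, 8/3)
obs 2: x=0 → posterior Gamma(8, 11/3)
obs 3: x=0 → posterior Gamma(8, 14/3)
obs 4: x=1 → posterior Gamma(9, 17/3)
obs 5: x=1 → posterior Gamma(10, 20/3)
obs 6: x=2 → posterior Gamma(12, 23/3)
obs 7: x=5 → posterior Gamma(17, 26/3)
obs 8: x=2 → posterior Gamma(19, 29/3)
obs 9: x=5 → posterior Gamma(24, 32/3)
obs 10: x=1 → posterior Gamma(25, 35/3)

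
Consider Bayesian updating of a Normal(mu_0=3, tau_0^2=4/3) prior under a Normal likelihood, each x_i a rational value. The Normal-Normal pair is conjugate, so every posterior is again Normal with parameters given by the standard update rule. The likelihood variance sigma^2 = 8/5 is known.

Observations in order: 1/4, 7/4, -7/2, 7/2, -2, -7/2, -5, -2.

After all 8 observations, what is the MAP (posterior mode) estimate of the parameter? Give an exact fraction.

obs 1: x=1/4 → posterior Normal(7/4, 8/11)
obs 2: x=7/4 → posterior Normal(7/4, 1/2)
obs 3: x=-7/2 → posterior Normal(1/2, 8/21)
obs 4: x=7/2 → posterior Normal(14/13, 4/13)
obs 5: x=-2 → posterior Normal(18/31, 8/31)
obs 6: x=-7/2 → posterior Normal(1/72, 2/9)
obs 7: x=-5 → posterior Normal(-49/82, 8/41)
obs 8: x=-2 → posterior Normal(-3/4, 4/23)

-3/4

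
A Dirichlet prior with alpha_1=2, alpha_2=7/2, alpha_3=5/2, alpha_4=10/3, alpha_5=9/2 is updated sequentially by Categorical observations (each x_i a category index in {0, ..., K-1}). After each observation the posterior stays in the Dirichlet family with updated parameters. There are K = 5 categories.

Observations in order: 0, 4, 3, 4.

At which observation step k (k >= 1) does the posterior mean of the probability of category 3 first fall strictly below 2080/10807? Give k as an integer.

obs 1: x=0 → posterior Dirichlet(3, 7/2, 5/2, 10/3, 9/2)
obs 2: x=4 → posterior Dirichlet(3, 7/2, 5/2, 10/3, 11/2)
obs 3: x=3 → posterior Dirichlet(3, 7/2, 5/2, 13/3, 11/2)
obs 4: x=4 → posterior Dirichlet(3, 7/2, 5/2, 13/3, 13/2)

k = 2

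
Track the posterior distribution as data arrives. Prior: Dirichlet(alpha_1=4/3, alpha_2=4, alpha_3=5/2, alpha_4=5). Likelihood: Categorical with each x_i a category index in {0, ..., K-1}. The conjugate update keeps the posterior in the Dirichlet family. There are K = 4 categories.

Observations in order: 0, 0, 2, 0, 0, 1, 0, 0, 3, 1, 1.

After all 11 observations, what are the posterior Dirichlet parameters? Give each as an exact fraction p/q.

alpha_1=22/3, alpha_2=7, alpha_3=7/2, alpha_4=6

obs 1: x=0 → posterior Dirichlet(7/3, 4, 5/2, 5)
obs 2: x=0 → posterior Dirichlet(10/3, 4, 5/2, 5)
obs 3: x=2 → posterior Dirichlet(10/3, 4, 7/2, 5)
obs 4: x=0 → posterior Dirichlet(13/3, 4, 7/2, 5)
obs 5: x=0 → posterior Dirichlet(16/3, 4, 7/2, 5)
obs 6: x=1 → posterior Dirichlet(16/3, 5, 7/2, 5)
obs 7: x=0 → posterior Dirichlet(19/3, 5, 7/2, 5)
obs 8: x=0 → posterior Dirichlet(22/3, 5, 7/2, 5)
obs 9: x=3 → posterior Dirichlet(22/3, 5, 7/2, 6)
obs 10: x=1 → posterior Dirichlet(22/3, 6, 7/2, 6)
obs 11: x=1 → posterior Dirichlet(22/3, 7, 7/2, 6)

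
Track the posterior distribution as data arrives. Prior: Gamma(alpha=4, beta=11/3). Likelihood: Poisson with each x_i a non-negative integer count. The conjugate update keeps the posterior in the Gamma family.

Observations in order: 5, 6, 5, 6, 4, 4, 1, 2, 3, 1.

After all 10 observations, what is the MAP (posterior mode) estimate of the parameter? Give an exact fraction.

obs 1: x=5 → posterior Gamma(9, 14/3)
obs 2: x=6 → posterior Gamma(15, 17/3)
obs 3: x=5 → posterior Gamma(20, 20/3)
obs 4: x=6 → posterior Gamma(26, 23/3)
obs 5: x=4 → posterior Gamma(30, 26/3)
obs 6: x=4 → posterior Gamma(34, 29/3)
obs 7: x=1 → posterior Gamma(35, 32/3)
obs 8: x=2 → posterior Gamma(37, 35/3)
obs 9: x=3 → posterior Gamma(40, 38/3)
obs 10: x=1 → posterior Gamma(41, 41/3)

120/41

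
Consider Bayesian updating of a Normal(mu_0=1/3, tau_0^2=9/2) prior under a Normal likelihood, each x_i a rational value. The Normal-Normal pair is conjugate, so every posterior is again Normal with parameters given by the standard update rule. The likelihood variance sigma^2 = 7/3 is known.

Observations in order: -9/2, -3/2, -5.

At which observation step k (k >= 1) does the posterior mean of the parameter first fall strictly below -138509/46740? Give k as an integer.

k = 3

obs 1: x=-9/2 → posterior Normal(-701/246, 63/41)
obs 2: x=-3/2 → posterior Normal(-118/51, 63/68)
obs 3: x=-5 → posterior Normal(-877/285, 63/95)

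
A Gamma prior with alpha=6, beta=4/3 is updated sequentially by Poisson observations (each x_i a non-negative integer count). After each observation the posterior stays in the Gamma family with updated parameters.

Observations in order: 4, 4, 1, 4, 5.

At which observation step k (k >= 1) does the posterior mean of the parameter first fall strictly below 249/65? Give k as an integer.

obs 1: x=4 → posterior Gamma(10, 7/3)
obs 2: x=4 → posterior Gamma(14, 10/3)
obs 3: x=1 → posterior Gamma(15, 13/3)
obs 4: x=4 → posterior Gamma(19, 16/3)
obs 5: x=5 → posterior Gamma(24, 19/3)

k = 3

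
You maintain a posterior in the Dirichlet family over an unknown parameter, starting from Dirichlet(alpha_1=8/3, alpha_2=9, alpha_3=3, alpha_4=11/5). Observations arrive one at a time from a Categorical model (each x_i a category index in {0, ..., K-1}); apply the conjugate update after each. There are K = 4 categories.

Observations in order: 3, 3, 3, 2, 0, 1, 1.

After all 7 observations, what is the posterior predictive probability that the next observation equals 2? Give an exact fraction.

30/179

obs 1: x=3 → posterior Dirichlet(8/3, 9, 3, 16/5)
obs 2: x=3 → posterior Dirichlet(8/3, 9, 3, 21/5)
obs 3: x=3 → posterior Dirichlet(8/3, 9, 3, 26/5)
obs 4: x=2 → posterior Dirichlet(8/3, 9, 4, 26/5)
obs 5: x=0 → posterior Dirichlet(11/3, 9, 4, 26/5)
obs 6: x=1 → posterior Dirichlet(11/3, 10, 4, 26/5)
obs 7: x=1 → posterior Dirichlet(11/3, 11, 4, 26/5)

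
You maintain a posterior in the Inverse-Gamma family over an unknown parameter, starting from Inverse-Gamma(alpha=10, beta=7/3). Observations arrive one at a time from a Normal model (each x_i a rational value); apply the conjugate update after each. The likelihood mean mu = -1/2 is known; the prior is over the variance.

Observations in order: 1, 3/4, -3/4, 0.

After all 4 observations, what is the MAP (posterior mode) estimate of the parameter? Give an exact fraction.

211/624

obs 1: x=1 → posterior Inverse-Gamma(21/2, 83/24)
obs 2: x=3/4 → posterior Inverse-Gamma(11, 407/96)
obs 3: x=-3/4 → posterior Inverse-Gamma(23/2, 205/48)
obs 4: x=0 → posterior Inverse-Gamma(12, 211/48)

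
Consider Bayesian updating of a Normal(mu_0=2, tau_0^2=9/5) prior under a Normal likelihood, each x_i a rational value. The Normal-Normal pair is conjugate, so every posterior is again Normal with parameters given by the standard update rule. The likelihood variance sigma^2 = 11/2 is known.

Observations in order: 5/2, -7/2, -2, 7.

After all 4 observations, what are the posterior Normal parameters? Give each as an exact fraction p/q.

obs 1: x=5/2 → posterior Normal(155/73, 99/73)
obs 2: x=-7/2 → posterior Normal(92/91, 99/91)
obs 3: x=-2 → posterior Normal(56/109, 99/109)
obs 4: x=7 → posterior Normal(182/127, 99/127)

mu_0=182/127, tau_0^2=99/127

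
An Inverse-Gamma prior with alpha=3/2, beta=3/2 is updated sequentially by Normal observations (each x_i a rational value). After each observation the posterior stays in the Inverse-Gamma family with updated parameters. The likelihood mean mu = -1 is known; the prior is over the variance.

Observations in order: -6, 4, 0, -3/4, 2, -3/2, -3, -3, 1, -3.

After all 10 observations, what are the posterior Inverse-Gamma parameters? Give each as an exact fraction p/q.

alpha=13/2, beta=1269/32

obs 1: x=-6 → posterior Inverse-Gamma(2, 14)
obs 2: x=4 → posterior Inverse-Gamma(5/2, 53/2)
obs 3: x=0 → posterior Inverse-Gamma(3, 27)
obs 4: x=-3/4 → posterior Inverse-Gamma(7/2, 865/32)
obs 5: x=2 → posterior Inverse-Gamma(4, 1009/32)
obs 6: x=-3/2 → posterior Inverse-Gamma(9/2, 1013/32)
obs 7: x=-3 → posterior Inverse-Gamma(5, 1077/32)
obs 8: x=-3 → posterior Inverse-Gamma(11/2, 1141/32)
obs 9: x=1 → posterior Inverse-Gamma(6, 1205/32)
obs 10: x=-3 → posterior Inverse-Gamma(13/2, 1269/32)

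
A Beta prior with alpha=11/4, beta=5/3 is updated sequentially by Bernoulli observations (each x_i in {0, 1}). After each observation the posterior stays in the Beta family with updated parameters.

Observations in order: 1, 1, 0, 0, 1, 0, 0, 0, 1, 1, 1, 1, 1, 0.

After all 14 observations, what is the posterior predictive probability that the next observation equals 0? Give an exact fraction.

obs 1: x=1 → posterior Beta(15/4, 5/3)
obs 2: x=1 → posterior Beta(19/4, 5/3)
obs 3: x=0 → posterior Beta(19/4, 8/3)
obs 4: x=0 → posterior Beta(19/4, 11/3)
obs 5: x=1 → posterior Beta(23/4, 11/3)
obs 6: x=0 → posterior Beta(23/4, 14/3)
obs 7: x=0 → posterior Beta(23/4, 17/3)
obs 8: x=0 → posterior Beta(23/4, 20/3)
obs 9: x=1 → posterior Beta(27/4, 20/3)
obs 10: x=1 → posterior Beta(31/4, 20/3)
obs 11: x=1 → posterior Beta(35/4, 20/3)
obs 12: x=1 → posterior Beta(39/4, 20/3)
obs 13: x=1 → posterior Beta(43/4, 20/3)
obs 14: x=0 → posterior Beta(43/4, 23/3)

92/221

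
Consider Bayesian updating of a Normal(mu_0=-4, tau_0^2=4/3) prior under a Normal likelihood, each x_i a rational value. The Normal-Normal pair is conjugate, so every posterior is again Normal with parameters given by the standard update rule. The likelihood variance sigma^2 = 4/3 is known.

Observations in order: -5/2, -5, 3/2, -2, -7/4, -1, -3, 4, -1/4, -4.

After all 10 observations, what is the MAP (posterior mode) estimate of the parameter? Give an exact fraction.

obs 1: x=-5/2 → posterior Normal(-13/4, 2/3)
obs 2: x=-5 → posterior Normal(-23/6, 4/9)
obs 3: x=3/2 → posterior Normal(-5/2, 1/3)
obs 4: x=-2 → posterior Normal(-12/5, 4/15)
obs 5: x=-7/4 → posterior Normal(-55/24, 2/9)
obs 6: x=-1 → posterior Normal(-59/28, 4/21)
obs 7: x=-3 → posterior Normal(-71/32, 1/6)
obs 8: x=4 → posterior Normal(-55/36, 4/27)
obs 9: x=-1/4 → posterior Normal(-7/5, 2/15)
obs 10: x=-4 → posterior Normal(-18/11, 4/33)

-18/11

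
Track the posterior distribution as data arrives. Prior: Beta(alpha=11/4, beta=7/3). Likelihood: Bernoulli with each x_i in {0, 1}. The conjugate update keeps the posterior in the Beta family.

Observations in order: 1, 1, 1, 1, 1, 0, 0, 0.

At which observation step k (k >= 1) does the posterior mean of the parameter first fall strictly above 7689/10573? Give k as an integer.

obs 1: x=1 → posterior Beta(15/4, 7/3)
obs 2: x=1 → posterior Beta(19/4, 7/3)
obs 3: x=1 → posterior Beta(23/4, 7/3)
obs 4: x=1 → posterior Beta(27/4, 7/3)
obs 5: x=1 → posterior Beta(31/4, 7/3)
obs 6: x=0 → posterior Beta(31/4, 10/3)
obs 7: x=0 → posterior Beta(31/4, 13/3)
obs 8: x=0 → posterior Beta(31/4, 16/3)

k = 4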